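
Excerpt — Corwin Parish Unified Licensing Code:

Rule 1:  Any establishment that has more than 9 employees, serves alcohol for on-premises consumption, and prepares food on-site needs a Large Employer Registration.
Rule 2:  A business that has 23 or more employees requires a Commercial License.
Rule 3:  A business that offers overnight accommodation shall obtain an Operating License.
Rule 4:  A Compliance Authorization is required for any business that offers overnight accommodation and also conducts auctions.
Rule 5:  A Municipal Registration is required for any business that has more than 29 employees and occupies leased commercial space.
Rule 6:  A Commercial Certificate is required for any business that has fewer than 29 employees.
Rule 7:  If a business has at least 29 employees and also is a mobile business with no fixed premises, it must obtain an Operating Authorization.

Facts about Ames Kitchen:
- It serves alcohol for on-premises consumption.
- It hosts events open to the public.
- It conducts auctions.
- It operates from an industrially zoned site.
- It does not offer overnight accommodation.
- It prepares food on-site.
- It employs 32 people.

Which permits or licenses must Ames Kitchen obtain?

Rule 1: employees 32 > 9; serves alcohol for on-premises consumption; prepares food on-site → Large Employer Registration required.
Rule 2: employees 32 ≥ 23 → Commercial License required.
Rule 3: does not offer overnight accommodation → Operating License not required.
Rule 4: does not offer overnight accommodation; conducts auctions → Compliance Authorization not required.
Rule 5: employees 32 > 29; operates from an industrially zoned site (not: occupies leased commercial space) → Municipal Registration not required.
Rule 6: employees 32 ≥ 29 → Commercial Certificate not required.
Rule 7: employees 32 ≥ 29; operates from an industrially zoned site (not: is a mobile business with no fixed premises) → Operating Authorization not required.

Commercial License, Large Employer Registration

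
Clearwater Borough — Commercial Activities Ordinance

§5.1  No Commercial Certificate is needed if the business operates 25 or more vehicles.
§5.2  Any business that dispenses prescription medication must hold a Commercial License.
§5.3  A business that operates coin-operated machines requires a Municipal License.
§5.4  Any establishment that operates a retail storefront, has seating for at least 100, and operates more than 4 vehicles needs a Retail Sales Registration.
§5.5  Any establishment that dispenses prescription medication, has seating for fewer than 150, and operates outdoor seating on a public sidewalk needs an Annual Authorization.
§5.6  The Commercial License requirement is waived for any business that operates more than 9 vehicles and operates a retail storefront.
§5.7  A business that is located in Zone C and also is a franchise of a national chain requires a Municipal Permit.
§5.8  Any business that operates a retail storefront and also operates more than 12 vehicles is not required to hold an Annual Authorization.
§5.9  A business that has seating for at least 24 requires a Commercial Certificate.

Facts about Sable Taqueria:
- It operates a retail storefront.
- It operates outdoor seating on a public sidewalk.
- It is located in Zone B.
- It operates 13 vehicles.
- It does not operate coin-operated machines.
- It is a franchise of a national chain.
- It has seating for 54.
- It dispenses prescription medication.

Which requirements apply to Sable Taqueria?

Commercial Certificate

§5.1 vehicles 13 < 25 → Commercial Certificate exemption does not apply.
§5.2 dispenses prescription medication → Commercial License required.
§5.3 does not operate coin-operated machines → Municipal License not required.
§5.4 operates a retail storefront; seating 54 < 100; vehicles 13 > 4 → Retail Sales Registration not required.
§5.5 dispenses prescription medication; seating 54 < 150; operates outdoor seating on a public sidewalk → Annual Authorization required.
§5.6 vehicles 13 > 9; operates a retail storefront → exempt from Commercial License.
§5.7 is located in Zone B (not: is located in Zone C); is a franchise of a national chain → Municipal Permit not required.
§5.8 operates a retail storefront; vehicles 13 > 12 → exempt from Annual Authorization.
§5.9 seating 54 ≥ 24 → Commercial Certificate required.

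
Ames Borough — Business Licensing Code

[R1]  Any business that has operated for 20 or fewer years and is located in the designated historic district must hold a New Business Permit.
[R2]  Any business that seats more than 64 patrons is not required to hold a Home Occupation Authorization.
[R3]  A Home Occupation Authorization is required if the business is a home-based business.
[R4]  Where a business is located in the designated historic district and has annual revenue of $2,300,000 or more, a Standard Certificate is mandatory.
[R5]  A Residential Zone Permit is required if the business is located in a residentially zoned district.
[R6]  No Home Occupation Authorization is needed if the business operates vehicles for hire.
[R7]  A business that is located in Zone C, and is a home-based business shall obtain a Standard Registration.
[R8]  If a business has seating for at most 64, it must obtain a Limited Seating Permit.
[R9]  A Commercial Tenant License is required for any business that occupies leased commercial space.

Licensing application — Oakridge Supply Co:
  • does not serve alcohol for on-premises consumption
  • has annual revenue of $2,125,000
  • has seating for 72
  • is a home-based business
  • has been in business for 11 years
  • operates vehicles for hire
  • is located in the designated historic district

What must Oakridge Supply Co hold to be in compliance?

[R1] years in business 11 ≤ 20; is located in the designated historic district → New Business Permit required.
[R2] seating 72 > 64 → exempt from Home Occupation Authorization.
[R3] is a home-based business → Home Occupation Authorization required.
[R4] is located in the designated historic district; revenue $2,125,000 < $2,300,000 → Standard Certificate not required.
[R5] is located in the designated historic district (not: is located in a residentially zoned district) → Residential Zone Permit not required.
[R6] operates vehicles for hire → exempt from Home Occupation Authorization.
[R7] is located in the designated historic district (not: is located in Zone C); is a home-based business → Standard Registration not required.
[R8] seating 72 > 64 → Limited Seating Permit not required.
[R9] is a home-based business (not: occupies leased commercial space) → Commercial Tenant License not required.

New Business Permit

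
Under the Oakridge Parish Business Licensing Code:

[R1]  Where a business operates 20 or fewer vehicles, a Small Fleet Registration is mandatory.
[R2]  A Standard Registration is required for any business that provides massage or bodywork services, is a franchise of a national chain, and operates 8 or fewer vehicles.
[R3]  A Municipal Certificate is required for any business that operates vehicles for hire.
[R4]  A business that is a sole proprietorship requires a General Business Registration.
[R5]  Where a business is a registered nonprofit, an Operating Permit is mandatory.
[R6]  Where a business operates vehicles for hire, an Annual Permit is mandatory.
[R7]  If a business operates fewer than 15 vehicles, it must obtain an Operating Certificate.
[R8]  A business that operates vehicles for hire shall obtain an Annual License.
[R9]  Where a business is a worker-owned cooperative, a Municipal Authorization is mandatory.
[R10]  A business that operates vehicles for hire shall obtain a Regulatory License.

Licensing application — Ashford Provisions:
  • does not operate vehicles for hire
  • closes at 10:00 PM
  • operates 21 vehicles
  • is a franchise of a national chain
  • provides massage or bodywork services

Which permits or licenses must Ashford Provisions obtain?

[R1] vehicles 21 > 20 → Small Fleet Registration not required.
[R2] provides massage or bodywork services; is a franchise of a national chain; vehicles 21 > 8 → Standard Registration not required.
[R3] does not operate vehicles for hire → Municipal Certificate not required.
[R4] is a franchise of a national chain (not: is a sole proprietorship) → General Business Registration not required.
[R5] is a franchise of a national chain (not: is a registered nonprofit) → Operating Permit not required.
[R6] does not operate vehicles for hire → Annual Permit not required.
[R7] vehicles 21 ≥ 15 → Operating Certificate not required.
[R8] does not operate vehicles for hire → Annual License not required.
[R9] is a franchise of a national chain (not: is a worker-owned cooperative) → Municipal Authorization not required.
[R10] does not operate vehicles for hire → Regulatory License not required.

None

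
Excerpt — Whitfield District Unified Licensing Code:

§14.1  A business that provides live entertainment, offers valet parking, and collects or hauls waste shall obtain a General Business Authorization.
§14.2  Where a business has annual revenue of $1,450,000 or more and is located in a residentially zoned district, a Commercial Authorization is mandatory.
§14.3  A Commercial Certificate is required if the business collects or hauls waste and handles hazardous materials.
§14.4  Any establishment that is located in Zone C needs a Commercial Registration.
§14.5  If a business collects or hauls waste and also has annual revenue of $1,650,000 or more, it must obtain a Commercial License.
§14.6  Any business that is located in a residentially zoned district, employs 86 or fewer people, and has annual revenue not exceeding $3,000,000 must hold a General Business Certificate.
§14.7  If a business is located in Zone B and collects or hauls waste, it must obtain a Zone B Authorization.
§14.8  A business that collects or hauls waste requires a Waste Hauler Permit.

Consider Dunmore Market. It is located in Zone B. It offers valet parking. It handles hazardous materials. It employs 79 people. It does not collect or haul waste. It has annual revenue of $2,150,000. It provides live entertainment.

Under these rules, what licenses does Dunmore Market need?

None

§14.1 provides live entertainment; offers valet parking; does not collect or haul waste → General Business Authorization not required.
§14.2 revenue $2,150,000 ≥ $1,450,000; is located in Zone B (not: is located in a residentially zoned district) → Commercial Authorization not required.
§14.3 does not collect or haul waste; handles hazardous materials → Commercial Certificate not required.
§14.4 is located in Zone B (not: is located in Zone C) → Commercial Registration not required.
§14.5 does not collect or haul waste; revenue $2,150,000 ≥ $1,650,000 → Commercial License not required.
§14.6 is located in Zone B (not: is located in a residentially zoned district); employees 79 ≤ 86; revenue $2,150,000 ≤ $3,000,000 → General Business Certificate not required.
§14.7 is located in Zone B; does not collect or haul waste → Zone B Authorization not required.
§14.8 does not collect or haul waste → Waste Hauler Permit not required.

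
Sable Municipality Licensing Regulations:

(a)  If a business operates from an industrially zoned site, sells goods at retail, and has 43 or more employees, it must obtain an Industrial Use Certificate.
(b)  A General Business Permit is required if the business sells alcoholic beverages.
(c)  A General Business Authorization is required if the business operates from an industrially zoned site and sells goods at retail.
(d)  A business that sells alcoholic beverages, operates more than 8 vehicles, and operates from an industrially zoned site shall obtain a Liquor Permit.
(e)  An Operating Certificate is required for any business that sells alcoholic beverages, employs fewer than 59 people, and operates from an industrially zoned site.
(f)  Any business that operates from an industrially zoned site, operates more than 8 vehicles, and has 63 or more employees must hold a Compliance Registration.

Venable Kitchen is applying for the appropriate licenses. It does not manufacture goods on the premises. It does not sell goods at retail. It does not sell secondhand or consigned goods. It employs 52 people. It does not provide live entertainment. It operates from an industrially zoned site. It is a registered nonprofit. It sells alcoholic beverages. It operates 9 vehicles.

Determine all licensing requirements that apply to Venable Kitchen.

General Business Permit, Liquor Permit, Operating Certificate

(a) operates from an industrially zoned site; does not sell goods at retail; employees 52 ≥ 43 → Industrial Use Certificate not required.
(b) sells alcoholic beverages → General Business Permit required.
(c) operates from an industrially zoned site; does not sell goods at retail → General Business Authorization not required.
(d) sells alcoholic beverages; vehicles 9 > 8; operates from an industrially zoned site → Liquor Permit required.
(e) sells alcoholic beverages; employees 52 < 59; operates from an industrially zoned site → Operating Certificate required.
(f) operates from an industrially zoned site; vehicles 9 > 8; employees 52 < 63 → Compliance Registration not required.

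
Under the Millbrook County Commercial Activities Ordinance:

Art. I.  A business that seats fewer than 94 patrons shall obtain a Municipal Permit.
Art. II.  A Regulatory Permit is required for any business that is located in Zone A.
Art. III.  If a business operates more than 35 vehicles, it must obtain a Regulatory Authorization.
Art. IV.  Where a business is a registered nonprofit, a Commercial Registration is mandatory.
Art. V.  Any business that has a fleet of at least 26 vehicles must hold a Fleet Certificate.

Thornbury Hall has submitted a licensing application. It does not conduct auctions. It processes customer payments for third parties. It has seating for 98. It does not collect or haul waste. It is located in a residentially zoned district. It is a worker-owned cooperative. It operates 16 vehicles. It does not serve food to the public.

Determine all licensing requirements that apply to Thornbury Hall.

None

Art. I. seating 98 ≥ 94 → Municipal Permit not required.
Art. II. is located in a residentially zoned district (not: is located in Zone A) → Regulatory Permit not required.
Art. III. vehicles 16 ≤ 35 → Regulatory Authorization not required.
Art. IV. is a worker-owned cooperative (not: is a registered nonprofit) → Commercial Registration not required.
Art. V. vehicles 16 < 26 → Fleet Certificate not required.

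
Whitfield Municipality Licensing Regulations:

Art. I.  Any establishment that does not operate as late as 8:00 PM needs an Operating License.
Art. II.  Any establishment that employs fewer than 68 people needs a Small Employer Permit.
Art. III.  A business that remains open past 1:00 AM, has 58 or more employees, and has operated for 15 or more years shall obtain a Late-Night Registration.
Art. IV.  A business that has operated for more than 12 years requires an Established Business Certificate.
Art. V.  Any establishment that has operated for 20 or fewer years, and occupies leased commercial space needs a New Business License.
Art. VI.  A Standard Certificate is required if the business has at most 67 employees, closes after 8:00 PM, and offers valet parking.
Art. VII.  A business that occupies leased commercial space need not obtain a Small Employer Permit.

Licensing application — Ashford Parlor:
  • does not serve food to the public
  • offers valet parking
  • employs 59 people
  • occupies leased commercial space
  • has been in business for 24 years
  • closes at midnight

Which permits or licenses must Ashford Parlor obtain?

Established Business Certificate, Standard Certificate

Art. I. closes midnight, after 8:00 PM → Operating License not required.
Art. II. employees 59 < 68 → Small Employer Permit required.
Art. III. closes midnight, at/before 1:00 AM; employees 59 ≥ 58; years in business 24 ≥ 15 → Late-Night Registration not required.
Art. IV. years in business 24 > 12 → Established Business Certificate required.
Art. V. years in business 24 > 20; occupies leased commercial space → New Business License not required.
Art. VI. employees 59 ≤ 67; closes midnight, after 8:00 PM; offers valet parking → Standard Certificate required.
Art. VII. occupies leased commercial space → exempt from Small Employer Permit.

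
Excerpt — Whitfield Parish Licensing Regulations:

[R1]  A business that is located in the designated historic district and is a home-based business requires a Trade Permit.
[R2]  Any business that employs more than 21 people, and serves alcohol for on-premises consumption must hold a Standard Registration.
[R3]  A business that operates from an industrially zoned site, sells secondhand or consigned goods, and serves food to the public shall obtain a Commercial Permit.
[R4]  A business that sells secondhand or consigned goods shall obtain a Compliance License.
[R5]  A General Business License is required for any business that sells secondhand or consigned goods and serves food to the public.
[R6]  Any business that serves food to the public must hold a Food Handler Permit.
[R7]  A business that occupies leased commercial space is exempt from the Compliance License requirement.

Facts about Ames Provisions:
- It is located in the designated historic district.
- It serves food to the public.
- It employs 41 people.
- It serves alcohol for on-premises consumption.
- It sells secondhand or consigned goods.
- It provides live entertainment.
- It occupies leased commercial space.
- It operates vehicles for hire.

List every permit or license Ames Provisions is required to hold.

[R1] is located in the designated historic district; occupies leased commercial space (not: is a home-based business) → Trade Permit not required.
[R2] employees 41 > 21; serves alcohol for on-premises consumption → Standard Registration required.
[R3] occupies leased commercial space (not: operates from an industrially zoned site); sells secondhand or consigned goods; serves food to the public → Commercial Permit not required.
[R4] sells secondhand or consigned goods → Compliance License required.
[R5] sells secondhand or consigned goods; serves food to the public → General Business License required.
[R6] serves food to the public → Food Handler Permit required.
[R7] occupies leased commercial space → exempt from Compliance License.

Food Handler Permit, General Business License, Standard Registration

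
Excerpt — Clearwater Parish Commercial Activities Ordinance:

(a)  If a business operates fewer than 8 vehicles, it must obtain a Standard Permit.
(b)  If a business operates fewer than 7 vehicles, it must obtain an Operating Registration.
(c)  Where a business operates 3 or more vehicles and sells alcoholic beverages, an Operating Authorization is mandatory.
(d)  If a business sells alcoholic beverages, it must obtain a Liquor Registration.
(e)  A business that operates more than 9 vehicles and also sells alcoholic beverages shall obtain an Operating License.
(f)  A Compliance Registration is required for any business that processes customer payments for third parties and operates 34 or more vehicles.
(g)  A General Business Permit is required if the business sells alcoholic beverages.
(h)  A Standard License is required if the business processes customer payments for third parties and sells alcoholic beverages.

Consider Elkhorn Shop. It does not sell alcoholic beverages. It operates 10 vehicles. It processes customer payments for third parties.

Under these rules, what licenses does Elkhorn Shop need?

(a) vehicles 10 ≥ 8 → Standard Permit not required.
(b) vehicles 10 ≥ 7 → Operating Registration not required.
(c) vehicles 10 ≥ 3; does not sell alcoholic beverages → Operating Authorization not required.
(d) does not sell alcoholic beverages → Liquor Registration not required.
(e) vehicles 10 > 9; does not sell alcoholic beverages → Operating License not required.
(f) processes customer payments for third parties; vehicles 10 < 34 → Compliance Registration not required.
(g) does not sell alcoholic beverages → General Business Permit not required.
(h) processes customer payments for third parties; does not sell alcoholic beverages → Standard License not required.

None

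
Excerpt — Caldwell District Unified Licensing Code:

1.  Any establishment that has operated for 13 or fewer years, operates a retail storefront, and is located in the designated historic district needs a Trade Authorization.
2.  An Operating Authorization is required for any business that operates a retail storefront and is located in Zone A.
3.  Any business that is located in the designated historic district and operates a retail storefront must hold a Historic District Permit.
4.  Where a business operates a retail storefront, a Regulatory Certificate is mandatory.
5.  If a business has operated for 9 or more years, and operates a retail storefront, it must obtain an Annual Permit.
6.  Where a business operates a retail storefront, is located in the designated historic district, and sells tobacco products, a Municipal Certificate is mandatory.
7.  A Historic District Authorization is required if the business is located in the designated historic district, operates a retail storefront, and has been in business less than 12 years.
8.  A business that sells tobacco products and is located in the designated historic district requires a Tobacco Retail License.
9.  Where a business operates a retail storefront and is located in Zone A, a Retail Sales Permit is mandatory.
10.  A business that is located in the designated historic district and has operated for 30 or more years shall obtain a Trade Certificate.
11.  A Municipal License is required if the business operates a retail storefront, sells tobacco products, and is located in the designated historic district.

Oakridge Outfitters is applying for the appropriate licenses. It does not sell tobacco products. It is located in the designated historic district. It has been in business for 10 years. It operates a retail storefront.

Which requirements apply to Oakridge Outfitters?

1. years in business 10 ≤ 13; operates a retail storefront; is located in the designated historic district → Trade Authorization required.
2. operates a retail storefront; is located in the designated historic district (not: is located in Zone A) → Operating Authorization not required.
3. is located in the designated historic district; operates a retail storefront → Historic District Permit required.
4. operates a retail storefront → Regulatory Certificate required.
5. years in business 10 ≥ 9; operates a retail storefront → Annual Permit required.
6. operates a retail storefront; is located in the designated historic district; does not sell tobacco products → Municipal Certificate not required.
7. is located in the designated historic district; operates a retail storefront; years in business 10 < 12 → Historic District Authorization required.
8. does not sell tobacco products; is located in the designated historic district → Tobacco Retail License not required.
9. operates a retail storefront; is located in the designated historic district (not: is located in Zone A) → Retail Sales Permit not required.
10. is located in the designated historic district; years in business 10 < 30 → Trade Certificate not required.
11. operates a retail storefront; does not sell tobacco products; is located in the designated historic district → Municipal License not required.

Annual Permit, Historic District Authorization, Historic District Permit, Regulatory Certificate, Trade Authorization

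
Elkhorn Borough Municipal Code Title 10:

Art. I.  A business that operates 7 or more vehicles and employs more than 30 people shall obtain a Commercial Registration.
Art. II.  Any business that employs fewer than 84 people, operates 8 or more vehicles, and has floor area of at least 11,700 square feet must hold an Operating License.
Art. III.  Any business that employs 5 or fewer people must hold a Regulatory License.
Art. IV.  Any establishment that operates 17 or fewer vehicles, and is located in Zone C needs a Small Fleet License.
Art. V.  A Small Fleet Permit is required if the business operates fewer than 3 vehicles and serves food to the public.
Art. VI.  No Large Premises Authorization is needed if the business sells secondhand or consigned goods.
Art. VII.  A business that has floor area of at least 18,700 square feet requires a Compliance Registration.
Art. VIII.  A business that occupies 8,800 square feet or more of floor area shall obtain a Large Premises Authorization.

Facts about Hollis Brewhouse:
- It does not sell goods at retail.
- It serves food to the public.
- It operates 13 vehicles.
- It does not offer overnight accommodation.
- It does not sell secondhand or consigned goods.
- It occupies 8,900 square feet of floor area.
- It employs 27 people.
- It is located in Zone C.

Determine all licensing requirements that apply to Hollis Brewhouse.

Large Premises Authorization, Small Fleet License

Art. I. vehicles 13 ≥ 7; employees 27 ≤ 30 → Commercial Registration not required.
Art. II. employees 27 < 84; vehicles 13 ≥ 8; floor area 8,900 square feet < 11,700 square feet → Operating License not required.
Art. III. employees 27 > 5 → Regulatory License not required.
Art. IV. vehicles 13 ≤ 17; is located in Zone C → Small Fleet License required.
Art. V. vehicles 13 ≥ 3; serves food to the public → Small Fleet Permit not required.
Art. VI. does not sell secondhand or consigned goods → Large Premises Authorization exemption does not apply.
Art. VII. floor area 8,900 square feet < 18,700 square feet → Compliance Registration not required.
Art. VIII. floor area 8,900 square feet ≥ 8,800 square feet → Large Premises Authorization required.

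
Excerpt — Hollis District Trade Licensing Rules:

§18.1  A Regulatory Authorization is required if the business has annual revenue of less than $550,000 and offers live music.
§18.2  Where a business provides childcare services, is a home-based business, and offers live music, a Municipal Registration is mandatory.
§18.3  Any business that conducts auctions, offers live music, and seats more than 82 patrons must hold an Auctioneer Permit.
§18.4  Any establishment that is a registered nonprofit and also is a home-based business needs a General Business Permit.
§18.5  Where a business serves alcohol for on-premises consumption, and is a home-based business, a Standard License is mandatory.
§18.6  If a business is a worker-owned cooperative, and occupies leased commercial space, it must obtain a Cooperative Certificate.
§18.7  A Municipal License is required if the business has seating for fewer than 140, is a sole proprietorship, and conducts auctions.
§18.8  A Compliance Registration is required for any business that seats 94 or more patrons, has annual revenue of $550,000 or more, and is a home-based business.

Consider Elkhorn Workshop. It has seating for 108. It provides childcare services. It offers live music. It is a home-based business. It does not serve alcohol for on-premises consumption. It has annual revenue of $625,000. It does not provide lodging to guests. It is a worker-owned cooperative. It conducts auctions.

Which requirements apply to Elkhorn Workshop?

Auctioneer Permit, Compliance Registration, Municipal Registration

§18.1 revenue $625,000 ≥ $550,000; offers live music → Regulatory Authorization not required.
§18.2 provides childcare services; is a home-based business; offers live music → Municipal Registration required.
§18.3 conducts auctions; offers live music; seating 108 > 82 → Auctioneer Permit required.
§18.4 is a worker-owned cooperative (not: is a registered nonprofit); is a home-based business → General Business Permit not required.
§18.5 does not serve alcohol for on-premises consumption; is a home-based business → Standard License not required.
§18.6 is a worker-owned cooperative; is a home-based business (not: occupies leased commercial space) → Cooperative Certificate not required.
§18.7 seating 108 < 140; is a worker-owned cooperative (not: is a sole proprietorship); conducts auctions → Municipal License not required.
§18.8 seating 108 ≥ 94; revenue $625,000 ≥ $550,000; is a home-based business → Compliance Registration required.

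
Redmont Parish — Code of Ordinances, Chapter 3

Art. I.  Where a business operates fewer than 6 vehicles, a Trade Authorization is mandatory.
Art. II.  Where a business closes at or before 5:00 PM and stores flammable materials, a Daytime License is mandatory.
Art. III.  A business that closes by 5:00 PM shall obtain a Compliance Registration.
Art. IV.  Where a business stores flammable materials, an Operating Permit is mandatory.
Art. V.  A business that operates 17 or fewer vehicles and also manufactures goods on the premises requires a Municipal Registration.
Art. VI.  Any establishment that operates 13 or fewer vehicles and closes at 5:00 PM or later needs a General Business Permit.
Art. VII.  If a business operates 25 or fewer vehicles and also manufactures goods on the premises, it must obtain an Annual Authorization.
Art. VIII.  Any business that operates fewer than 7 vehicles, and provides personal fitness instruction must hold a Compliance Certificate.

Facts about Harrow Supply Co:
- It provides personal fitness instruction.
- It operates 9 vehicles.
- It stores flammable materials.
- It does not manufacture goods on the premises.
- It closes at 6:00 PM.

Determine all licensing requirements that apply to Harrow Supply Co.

General Business Permit, Operating Permit

Art. I. vehicles 9 ≥ 6 → Trade Authorization not required.
Art. II. closes 6:00 PM, after 5:00 PM; stores flammable materials → Daytime License not required.
Art. III. closes 6:00 PM, after 5:00 PM → Compliance Registration not required.
Art. IV. stores flammable materials → Operating Permit required.
Art. V. vehicles 9 ≤ 17; does not manufacture goods on the premises → Municipal Registration not required.
Art. VI. vehicles 9 ≤ 13; closes 6:00 PM, after 5:00 PM → General Business Permit required.
Art. VII. vehicles 9 ≤ 25; does not manufacture goods on the premises → Annual Authorization not required.
Art. VIII. vehicles 9 ≥ 7; provides personal fitness instruction → Compliance Certificate not required.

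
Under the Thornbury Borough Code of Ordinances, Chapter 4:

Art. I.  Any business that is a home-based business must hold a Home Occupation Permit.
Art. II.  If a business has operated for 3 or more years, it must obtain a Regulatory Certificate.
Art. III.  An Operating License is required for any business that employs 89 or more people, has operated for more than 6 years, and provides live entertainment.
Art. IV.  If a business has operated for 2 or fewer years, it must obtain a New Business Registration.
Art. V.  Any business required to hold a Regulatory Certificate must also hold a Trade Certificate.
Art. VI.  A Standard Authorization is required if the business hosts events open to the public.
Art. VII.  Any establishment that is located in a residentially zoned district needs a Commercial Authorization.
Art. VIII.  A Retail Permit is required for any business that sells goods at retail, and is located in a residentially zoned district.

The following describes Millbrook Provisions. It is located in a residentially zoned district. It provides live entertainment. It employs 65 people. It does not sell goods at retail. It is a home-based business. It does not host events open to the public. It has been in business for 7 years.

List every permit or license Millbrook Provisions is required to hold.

Art. I. is a home-based business → Home Occupation Permit required.
Art. II. years in business 7 ≥ 3 → Regulatory Certificate required.
Art. III. employees 65 < 89; years in business 7 > 6; provides live entertainment → Operating License not required.
Art. IV. years in business 7 > 2 → New Business Registration not required.
Art. V. Regulatory Certificate is required → Trade Certificate also required.
Art. VI. does not host events open to the public → Standard Authorization not required.
Art. VII. is located in a residentially zoned district → Commercial Authorization required.
Art. VIII. does not sell goods at retail; is located in a residentially zoned district → Retail Permit not required.

Commercial Authorization, Home Occupation Permit, Regulatory Certificate, Trade Certificate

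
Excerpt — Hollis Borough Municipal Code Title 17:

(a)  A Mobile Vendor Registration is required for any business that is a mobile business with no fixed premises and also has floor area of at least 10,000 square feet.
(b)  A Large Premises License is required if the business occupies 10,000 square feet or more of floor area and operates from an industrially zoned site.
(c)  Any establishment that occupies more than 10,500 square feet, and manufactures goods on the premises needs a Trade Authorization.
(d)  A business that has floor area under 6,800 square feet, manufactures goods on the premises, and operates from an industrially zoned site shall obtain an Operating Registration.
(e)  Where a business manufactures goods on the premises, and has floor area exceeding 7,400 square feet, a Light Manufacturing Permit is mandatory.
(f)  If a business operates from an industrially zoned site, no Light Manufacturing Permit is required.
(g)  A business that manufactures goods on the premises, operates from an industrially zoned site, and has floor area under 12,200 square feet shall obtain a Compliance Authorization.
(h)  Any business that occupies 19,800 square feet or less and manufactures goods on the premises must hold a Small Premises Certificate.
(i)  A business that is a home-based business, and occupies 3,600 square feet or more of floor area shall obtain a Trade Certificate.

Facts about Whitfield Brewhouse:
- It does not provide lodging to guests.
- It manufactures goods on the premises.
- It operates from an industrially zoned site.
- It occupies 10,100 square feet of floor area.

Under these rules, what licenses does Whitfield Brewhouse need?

Compliance Authorization, Large Premises License, Small Premises Certificate

(a) operates from an industrially zoned site (not: is a mobile business with no fixed premises); floor area 10,100 square feet ≥ 10,000 square feet → Mobile Vendor Registration not required.
(b) floor area 10,100 square feet ≥ 10,000 square feet; operates from an industrially zoned site → Large Premises License required.
(c) floor area 10,100 square feet ≤ 10,500 square feet; manufactures goods on the premises → Trade Authorization not required.
(d) floor area 10,100 square feet ≥ 6,800 square feet; manufactures goods on the premises; operates from an industrially zoned site → Operating Registration not required.
(e) manufactures goods on the premises; floor area 10,100 square feet > 7,400 square feet → Light Manufacturing Permit required.
(f) operates from an industrially zoned site → exempt from Light Manufacturing Permit.
(g) manufactures goods on the premises; operates from an industrially zoned site; floor area 10,100 square feet < 12,200 square feet → Compliance Authorization required.
(h) floor area 10,100 square feet ≤ 19,800 square feet; manufactures goods on the premises → Small Premises Certificate required.
(i) operates from an industrially zoned site (not: is a home-based business); floor area 10,100 square feet ≥ 3,600 square feet → Trade Certificate not required.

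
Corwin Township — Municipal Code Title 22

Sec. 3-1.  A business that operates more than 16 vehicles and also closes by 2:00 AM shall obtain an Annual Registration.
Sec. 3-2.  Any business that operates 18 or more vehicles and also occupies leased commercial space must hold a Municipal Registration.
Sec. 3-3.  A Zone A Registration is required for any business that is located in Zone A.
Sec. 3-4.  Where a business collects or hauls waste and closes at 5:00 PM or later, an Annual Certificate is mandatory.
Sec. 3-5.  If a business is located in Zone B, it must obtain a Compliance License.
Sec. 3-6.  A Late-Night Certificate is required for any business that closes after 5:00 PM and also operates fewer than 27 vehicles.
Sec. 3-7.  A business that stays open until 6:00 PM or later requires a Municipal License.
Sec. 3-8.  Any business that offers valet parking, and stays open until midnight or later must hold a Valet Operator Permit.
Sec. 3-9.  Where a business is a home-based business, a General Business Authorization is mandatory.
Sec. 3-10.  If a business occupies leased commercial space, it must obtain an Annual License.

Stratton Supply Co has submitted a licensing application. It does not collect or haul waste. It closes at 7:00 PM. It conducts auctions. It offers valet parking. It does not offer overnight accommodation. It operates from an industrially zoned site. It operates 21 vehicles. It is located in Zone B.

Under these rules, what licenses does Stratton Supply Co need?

Annual Registration, Compliance License, Late-Night Certificate, Municipal License

Sec. 3-1. vehicles 21 > 16; closes 7:00 PM, at/before 2:00 AM → Annual Registration required.
Sec. 3-2. vehicles 21 ≥ 18; operates from an industrially zoned site (not: occupies leased commercial space) → Municipal Registration not required.
Sec. 3-3. is located in Zone B (not: is located in Zone A) → Zone A Registration not required.
Sec. 3-4. does not collect or haul waste; closes 7:00 PM, after 5:00 PM → Annual Certificate not required.
Sec. 3-5. is located in Zone B → Compliance License required.
Sec. 3-6. closes 7:00 PM, after 5:00 PM; vehicles 21 < 27 → Late-Night Certificate required.
Sec. 3-7. closes 7:00 PM, after 6:00 PM → Municipal License required.
Sec. 3-8. offers valet parking; closes 7:00 PM, at/before midnight → Valet Operator Permit not required.
Sec. 3-9. operates from an industrially zoned site (not: is a home-based business) → General Business Authorization not required.
Sec. 3-10. operates from an industrially zoned site (not: occupies leased commercial space) → Annual License not required.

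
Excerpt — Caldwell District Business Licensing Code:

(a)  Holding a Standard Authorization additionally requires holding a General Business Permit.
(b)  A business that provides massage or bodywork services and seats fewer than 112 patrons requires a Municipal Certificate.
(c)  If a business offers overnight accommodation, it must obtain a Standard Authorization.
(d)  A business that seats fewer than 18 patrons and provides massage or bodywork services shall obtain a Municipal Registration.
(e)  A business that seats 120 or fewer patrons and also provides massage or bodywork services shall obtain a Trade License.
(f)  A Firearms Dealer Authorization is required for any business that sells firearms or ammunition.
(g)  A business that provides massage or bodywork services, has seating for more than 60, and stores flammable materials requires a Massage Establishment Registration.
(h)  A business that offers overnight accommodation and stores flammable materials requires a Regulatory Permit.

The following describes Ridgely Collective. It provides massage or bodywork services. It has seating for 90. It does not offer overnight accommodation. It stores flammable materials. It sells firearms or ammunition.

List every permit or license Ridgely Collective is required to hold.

Firearms Dealer Authorization, Massage Establishment Registration, Municipal Certificate, Trade License

(a) Standard Authorization is not required → no effect.
(b) provides massage or bodywork services; seating 90 < 112 → Municipal Certificate required.
(c) does not offer overnight accommodation → Standard Authorization not required.
(d) seating 90 ≥ 18; provides massage or bodywork services → Municipal Registration not required.
(e) seating 90 ≤ 120; provides massage or bodywork services → Trade License required.
(f) sells firearms or ammunition → Firearms Dealer Authorization required.
(g) provides massage or bodywork services; seating 90 > 60; stores flammable materials → Massage Establishment Registration required.
(h) does not offer overnight accommodation; stores flammable materials → Regulatory Permit not required.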